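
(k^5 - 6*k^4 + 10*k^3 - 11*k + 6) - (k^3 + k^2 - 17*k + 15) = k^5 - 6*k^4 + 9*k^3 - k^2 + 6*k - 9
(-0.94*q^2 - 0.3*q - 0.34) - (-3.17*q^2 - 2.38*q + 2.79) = 2.23*q^2 + 2.08*q - 3.13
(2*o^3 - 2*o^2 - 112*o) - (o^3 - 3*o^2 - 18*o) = o^3 + o^2 - 94*o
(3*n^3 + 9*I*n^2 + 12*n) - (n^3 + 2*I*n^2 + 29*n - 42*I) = 2*n^3 + 7*I*n^2 - 17*n + 42*I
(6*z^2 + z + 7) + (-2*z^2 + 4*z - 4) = 4*z^2 + 5*z + 3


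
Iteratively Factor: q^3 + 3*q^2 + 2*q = (q)*(q^2 + 3*q + 2) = q*(q + 2)*(q + 1)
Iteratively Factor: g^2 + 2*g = (g + 2)*(g)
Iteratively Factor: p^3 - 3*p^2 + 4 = (p - 2)*(p^2 - p - 2) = (p - 2)^2*(p + 1)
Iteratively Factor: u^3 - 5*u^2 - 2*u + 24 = (u + 2)*(u^2 - 7*u + 12) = (u - 4)*(u + 2)*(u - 3)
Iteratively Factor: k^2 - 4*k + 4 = (k - 2)*(k - 2)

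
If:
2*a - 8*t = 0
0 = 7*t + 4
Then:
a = -16/7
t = -4/7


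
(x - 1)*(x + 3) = x^2 + 2*x - 3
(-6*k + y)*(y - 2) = -6*k*y + 12*k + y^2 - 2*y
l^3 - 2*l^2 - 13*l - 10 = (l - 5)*(l + 1)*(l + 2)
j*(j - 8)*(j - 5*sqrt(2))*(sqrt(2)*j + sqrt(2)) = sqrt(2)*j^4 - 10*j^3 - 7*sqrt(2)*j^3 - 8*sqrt(2)*j^2 + 70*j^2 + 80*j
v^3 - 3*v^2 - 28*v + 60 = (v - 6)*(v - 2)*(v + 5)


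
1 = 1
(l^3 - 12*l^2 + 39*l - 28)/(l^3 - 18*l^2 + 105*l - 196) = (l - 1)/(l - 7)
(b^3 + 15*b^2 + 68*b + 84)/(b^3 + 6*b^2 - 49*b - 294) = (b + 2)/(b - 7)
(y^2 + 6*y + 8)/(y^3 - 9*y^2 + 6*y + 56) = (y + 4)/(y^2 - 11*y + 28)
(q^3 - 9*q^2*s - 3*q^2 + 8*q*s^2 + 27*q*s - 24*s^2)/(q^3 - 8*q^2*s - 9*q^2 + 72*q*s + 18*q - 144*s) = (q - s)/(q - 6)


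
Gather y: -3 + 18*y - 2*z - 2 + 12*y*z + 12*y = y*(12*z + 30) - 2*z - 5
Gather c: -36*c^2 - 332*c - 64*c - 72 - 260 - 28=-36*c^2 - 396*c - 360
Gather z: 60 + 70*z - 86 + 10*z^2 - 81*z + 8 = 10*z^2 - 11*z - 18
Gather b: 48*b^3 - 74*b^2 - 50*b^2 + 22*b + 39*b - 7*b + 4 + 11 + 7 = 48*b^3 - 124*b^2 + 54*b + 22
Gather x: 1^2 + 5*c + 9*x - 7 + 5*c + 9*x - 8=10*c + 18*x - 14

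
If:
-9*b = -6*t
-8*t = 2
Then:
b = -1/6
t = -1/4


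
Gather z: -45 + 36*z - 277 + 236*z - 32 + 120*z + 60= 392*z - 294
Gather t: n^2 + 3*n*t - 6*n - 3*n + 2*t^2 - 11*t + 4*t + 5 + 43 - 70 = n^2 - 9*n + 2*t^2 + t*(3*n - 7) - 22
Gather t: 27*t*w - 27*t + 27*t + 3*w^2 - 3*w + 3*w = 27*t*w + 3*w^2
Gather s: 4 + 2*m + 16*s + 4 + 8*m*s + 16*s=2*m + s*(8*m + 32) + 8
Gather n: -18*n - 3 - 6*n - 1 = -24*n - 4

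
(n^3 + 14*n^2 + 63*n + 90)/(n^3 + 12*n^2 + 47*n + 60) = (n + 6)/(n + 4)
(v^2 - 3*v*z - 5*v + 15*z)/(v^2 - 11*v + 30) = (v - 3*z)/(v - 6)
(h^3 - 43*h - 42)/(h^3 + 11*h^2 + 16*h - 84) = (h^2 - 6*h - 7)/(h^2 + 5*h - 14)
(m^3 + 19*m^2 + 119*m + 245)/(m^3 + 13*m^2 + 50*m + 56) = (m^2 + 12*m + 35)/(m^2 + 6*m + 8)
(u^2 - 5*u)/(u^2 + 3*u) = (u - 5)/(u + 3)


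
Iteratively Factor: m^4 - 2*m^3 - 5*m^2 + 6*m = (m - 1)*(m^3 - m^2 - 6*m) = (m - 1)*(m + 2)*(m^2 - 3*m) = (m - 3)*(m - 1)*(m + 2)*(m)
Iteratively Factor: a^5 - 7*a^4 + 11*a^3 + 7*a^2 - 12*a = (a)*(a^4 - 7*a^3 + 11*a^2 + 7*a - 12) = a*(a - 3)*(a^3 - 4*a^2 - a + 4) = a*(a - 3)*(a + 1)*(a^2 - 5*a + 4) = a*(a - 3)*(a - 1)*(a + 1)*(a - 4)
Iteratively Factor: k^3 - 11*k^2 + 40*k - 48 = (k - 4)*(k^2 - 7*k + 12) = (k - 4)*(k - 3)*(k - 4)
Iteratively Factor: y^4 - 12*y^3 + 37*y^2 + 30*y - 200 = (y - 5)*(y^3 - 7*y^2 + 2*y + 40) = (y - 5)^2*(y^2 - 2*y - 8) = (y - 5)^2*(y + 2)*(y - 4)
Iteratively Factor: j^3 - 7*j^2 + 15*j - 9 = (j - 3)*(j^2 - 4*j + 3) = (j - 3)^2*(j - 1)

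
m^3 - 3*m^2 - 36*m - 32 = (m - 8)*(m + 1)*(m + 4)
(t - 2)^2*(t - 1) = t^3 - 5*t^2 + 8*t - 4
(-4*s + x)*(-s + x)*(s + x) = 4*s^3 - s^2*x - 4*s*x^2 + x^3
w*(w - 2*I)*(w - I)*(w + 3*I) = w^4 + 7*w^2 - 6*I*w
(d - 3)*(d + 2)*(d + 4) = d^3 + 3*d^2 - 10*d - 24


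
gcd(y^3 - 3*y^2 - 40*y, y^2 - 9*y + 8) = y - 8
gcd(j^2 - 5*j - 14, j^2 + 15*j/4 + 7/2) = j + 2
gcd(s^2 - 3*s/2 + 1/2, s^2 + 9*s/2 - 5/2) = s - 1/2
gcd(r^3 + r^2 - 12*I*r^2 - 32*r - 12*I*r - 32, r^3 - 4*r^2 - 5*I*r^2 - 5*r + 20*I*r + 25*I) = r + 1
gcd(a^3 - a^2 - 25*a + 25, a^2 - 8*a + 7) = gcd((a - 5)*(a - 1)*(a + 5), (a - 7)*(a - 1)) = a - 1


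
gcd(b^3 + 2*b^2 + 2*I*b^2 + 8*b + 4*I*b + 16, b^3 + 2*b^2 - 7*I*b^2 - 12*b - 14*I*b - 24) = b + 2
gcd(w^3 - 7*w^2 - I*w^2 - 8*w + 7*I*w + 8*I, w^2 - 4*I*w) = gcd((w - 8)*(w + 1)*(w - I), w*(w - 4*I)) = 1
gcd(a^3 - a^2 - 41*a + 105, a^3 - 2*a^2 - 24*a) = 1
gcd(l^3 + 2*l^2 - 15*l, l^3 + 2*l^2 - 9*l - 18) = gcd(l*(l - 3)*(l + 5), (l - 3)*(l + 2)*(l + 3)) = l - 3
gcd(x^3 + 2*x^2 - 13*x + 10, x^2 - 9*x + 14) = x - 2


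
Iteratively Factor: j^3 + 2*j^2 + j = (j)*(j^2 + 2*j + 1) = j*(j + 1)*(j + 1)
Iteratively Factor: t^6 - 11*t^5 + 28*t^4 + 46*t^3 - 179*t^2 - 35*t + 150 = (t - 5)*(t^5 - 6*t^4 - 2*t^3 + 36*t^2 + t - 30) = (t - 5)*(t - 1)*(t^4 - 5*t^3 - 7*t^2 + 29*t + 30) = (t - 5)*(t - 3)*(t - 1)*(t^3 - 2*t^2 - 13*t - 10) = (t - 5)*(t - 3)*(t - 1)*(t + 2)*(t^2 - 4*t - 5) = (t - 5)^2*(t - 3)*(t - 1)*(t + 2)*(t + 1)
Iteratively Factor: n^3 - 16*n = (n)*(n^2 - 16) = n*(n - 4)*(n + 4)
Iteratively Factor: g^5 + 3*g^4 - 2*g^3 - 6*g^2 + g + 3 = (g + 1)*(g^4 + 2*g^3 - 4*g^2 - 2*g + 3) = (g - 1)*(g + 1)*(g^3 + 3*g^2 - g - 3) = (g - 1)^2*(g + 1)*(g^2 + 4*g + 3) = (g - 1)^2*(g + 1)*(g + 3)*(g + 1)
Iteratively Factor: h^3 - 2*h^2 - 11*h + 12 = (h + 3)*(h^2 - 5*h + 4) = (h - 4)*(h + 3)*(h - 1)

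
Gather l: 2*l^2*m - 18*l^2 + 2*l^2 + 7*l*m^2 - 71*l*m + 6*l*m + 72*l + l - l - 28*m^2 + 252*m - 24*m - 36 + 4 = l^2*(2*m - 16) + l*(7*m^2 - 65*m + 72) - 28*m^2 + 228*m - 32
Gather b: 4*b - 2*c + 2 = 4*b - 2*c + 2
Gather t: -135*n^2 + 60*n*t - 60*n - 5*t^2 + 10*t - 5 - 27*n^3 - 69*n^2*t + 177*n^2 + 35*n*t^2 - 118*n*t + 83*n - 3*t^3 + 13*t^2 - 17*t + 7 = -27*n^3 + 42*n^2 + 23*n - 3*t^3 + t^2*(35*n + 8) + t*(-69*n^2 - 58*n - 7) + 2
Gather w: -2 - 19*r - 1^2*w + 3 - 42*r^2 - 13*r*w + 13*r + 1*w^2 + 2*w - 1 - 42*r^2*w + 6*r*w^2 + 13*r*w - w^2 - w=-42*r^2*w - 42*r^2 + 6*r*w^2 - 6*r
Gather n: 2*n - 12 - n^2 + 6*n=-n^2 + 8*n - 12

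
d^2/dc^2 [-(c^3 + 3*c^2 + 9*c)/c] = -2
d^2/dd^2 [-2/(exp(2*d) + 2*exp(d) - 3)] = 4*(-4*(exp(d) + 1)^2*exp(d) + (2*exp(d) + 1)*(exp(2*d) + 2*exp(d) - 3))*exp(d)/(exp(2*d) + 2*exp(d) - 3)^3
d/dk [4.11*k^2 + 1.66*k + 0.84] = 8.22*k + 1.66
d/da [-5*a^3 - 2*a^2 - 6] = a*(-15*a - 4)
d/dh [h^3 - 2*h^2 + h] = 3*h^2 - 4*h + 1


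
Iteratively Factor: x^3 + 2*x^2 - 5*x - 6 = (x + 3)*(x^2 - x - 2) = (x + 1)*(x + 3)*(x - 2)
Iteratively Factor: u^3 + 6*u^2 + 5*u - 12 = (u + 4)*(u^2 + 2*u - 3) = (u - 1)*(u + 4)*(u + 3)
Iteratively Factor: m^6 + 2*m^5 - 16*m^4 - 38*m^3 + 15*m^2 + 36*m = (m - 4)*(m^5 + 6*m^4 + 8*m^3 - 6*m^2 - 9*m) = (m - 4)*(m + 1)*(m^4 + 5*m^3 + 3*m^2 - 9*m) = (m - 4)*(m - 1)*(m + 1)*(m^3 + 6*m^2 + 9*m) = m*(m - 4)*(m - 1)*(m + 1)*(m^2 + 6*m + 9) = m*(m - 4)*(m - 1)*(m + 1)*(m + 3)*(m + 3)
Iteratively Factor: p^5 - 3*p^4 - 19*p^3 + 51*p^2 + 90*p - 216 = (p - 4)*(p^4 + p^3 - 15*p^2 - 9*p + 54) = (p - 4)*(p - 3)*(p^3 + 4*p^2 - 3*p - 18) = (p - 4)*(p - 3)*(p + 3)*(p^2 + p - 6) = (p - 4)*(p - 3)*(p - 2)*(p + 3)*(p + 3)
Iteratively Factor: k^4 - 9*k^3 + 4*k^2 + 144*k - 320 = (k - 4)*(k^3 - 5*k^2 - 16*k + 80) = (k - 4)^2*(k^2 - k - 20) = (k - 5)*(k - 4)^2*(k + 4)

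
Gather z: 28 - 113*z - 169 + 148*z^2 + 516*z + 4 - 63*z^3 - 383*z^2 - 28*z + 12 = -63*z^3 - 235*z^2 + 375*z - 125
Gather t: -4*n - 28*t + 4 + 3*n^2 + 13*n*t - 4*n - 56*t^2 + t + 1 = 3*n^2 - 8*n - 56*t^2 + t*(13*n - 27) + 5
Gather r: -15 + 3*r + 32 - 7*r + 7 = 24 - 4*r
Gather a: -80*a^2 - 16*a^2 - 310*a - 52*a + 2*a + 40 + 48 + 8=-96*a^2 - 360*a + 96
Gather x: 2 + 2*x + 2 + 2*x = 4*x + 4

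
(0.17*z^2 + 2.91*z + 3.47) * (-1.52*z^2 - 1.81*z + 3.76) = -0.2584*z^4 - 4.7309*z^3 - 9.9023*z^2 + 4.6609*z + 13.0472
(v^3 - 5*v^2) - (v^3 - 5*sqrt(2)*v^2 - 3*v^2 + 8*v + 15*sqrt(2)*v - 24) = -2*v^2 + 5*sqrt(2)*v^2 - 15*sqrt(2)*v - 8*v + 24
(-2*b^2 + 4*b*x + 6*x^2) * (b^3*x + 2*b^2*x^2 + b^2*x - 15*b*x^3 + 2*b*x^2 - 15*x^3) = -2*b^5*x - 2*b^4*x + 44*b^3*x^3 - 48*b^2*x^4 + 44*b^2*x^3 - 90*b*x^5 - 48*b*x^4 - 90*x^5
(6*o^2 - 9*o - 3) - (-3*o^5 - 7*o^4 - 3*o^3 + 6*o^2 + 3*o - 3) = 3*o^5 + 7*o^4 + 3*o^3 - 12*o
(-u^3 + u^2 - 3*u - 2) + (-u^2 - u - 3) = -u^3 - 4*u - 5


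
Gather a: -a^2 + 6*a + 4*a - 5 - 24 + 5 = -a^2 + 10*a - 24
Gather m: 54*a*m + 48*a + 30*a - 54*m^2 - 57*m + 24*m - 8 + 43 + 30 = 78*a - 54*m^2 + m*(54*a - 33) + 65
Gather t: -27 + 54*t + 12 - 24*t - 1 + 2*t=32*t - 16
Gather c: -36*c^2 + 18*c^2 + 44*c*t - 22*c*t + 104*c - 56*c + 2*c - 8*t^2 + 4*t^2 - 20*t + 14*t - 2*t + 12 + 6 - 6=-18*c^2 + c*(22*t + 50) - 4*t^2 - 8*t + 12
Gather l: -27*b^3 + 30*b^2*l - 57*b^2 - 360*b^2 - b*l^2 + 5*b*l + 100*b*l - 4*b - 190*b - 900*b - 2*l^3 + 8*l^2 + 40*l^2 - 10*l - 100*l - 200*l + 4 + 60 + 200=-27*b^3 - 417*b^2 - 1094*b - 2*l^3 + l^2*(48 - b) + l*(30*b^2 + 105*b - 310) + 264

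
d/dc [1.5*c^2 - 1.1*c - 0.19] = 3.0*c - 1.1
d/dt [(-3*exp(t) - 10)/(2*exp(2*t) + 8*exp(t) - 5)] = (6*exp(2*t) + 40*exp(t) + 95)*exp(t)/(4*exp(4*t) + 32*exp(3*t) + 44*exp(2*t) - 80*exp(t) + 25)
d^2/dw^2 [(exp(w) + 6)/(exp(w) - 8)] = 14*(exp(w) + 8)*exp(w)/(exp(3*w) - 24*exp(2*w) + 192*exp(w) - 512)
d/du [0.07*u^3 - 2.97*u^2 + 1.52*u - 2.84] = 0.21*u^2 - 5.94*u + 1.52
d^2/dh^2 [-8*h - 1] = 0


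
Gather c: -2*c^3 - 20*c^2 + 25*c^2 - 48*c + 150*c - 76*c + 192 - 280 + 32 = -2*c^3 + 5*c^2 + 26*c - 56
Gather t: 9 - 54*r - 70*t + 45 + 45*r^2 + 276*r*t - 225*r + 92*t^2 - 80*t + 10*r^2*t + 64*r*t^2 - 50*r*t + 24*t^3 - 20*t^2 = 45*r^2 - 279*r + 24*t^3 + t^2*(64*r + 72) + t*(10*r^2 + 226*r - 150) + 54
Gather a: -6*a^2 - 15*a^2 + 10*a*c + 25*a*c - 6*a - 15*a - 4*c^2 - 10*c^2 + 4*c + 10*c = -21*a^2 + a*(35*c - 21) - 14*c^2 + 14*c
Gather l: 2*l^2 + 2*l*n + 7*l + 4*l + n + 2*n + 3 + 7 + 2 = 2*l^2 + l*(2*n + 11) + 3*n + 12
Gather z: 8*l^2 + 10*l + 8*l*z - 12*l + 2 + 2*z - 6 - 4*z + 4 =8*l^2 - 2*l + z*(8*l - 2)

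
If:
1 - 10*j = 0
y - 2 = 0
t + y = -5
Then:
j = 1/10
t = -7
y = 2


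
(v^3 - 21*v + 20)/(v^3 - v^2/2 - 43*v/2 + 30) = 2*(v - 1)/(2*v - 3)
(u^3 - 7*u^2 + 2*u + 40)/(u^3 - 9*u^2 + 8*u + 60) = (u - 4)/(u - 6)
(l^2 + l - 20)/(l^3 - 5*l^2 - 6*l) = (-l^2 - l + 20)/(l*(-l^2 + 5*l + 6))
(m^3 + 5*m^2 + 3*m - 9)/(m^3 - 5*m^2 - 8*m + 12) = (m^2 + 6*m + 9)/(m^2 - 4*m - 12)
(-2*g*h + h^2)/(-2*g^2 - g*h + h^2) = h/(g + h)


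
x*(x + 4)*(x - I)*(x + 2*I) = x^4 + 4*x^3 + I*x^3 + 2*x^2 + 4*I*x^2 + 8*x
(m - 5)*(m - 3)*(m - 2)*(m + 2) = m^4 - 8*m^3 + 11*m^2 + 32*m - 60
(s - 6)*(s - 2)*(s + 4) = s^3 - 4*s^2 - 20*s + 48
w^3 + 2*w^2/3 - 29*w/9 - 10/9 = (w - 5/3)*(w + 1/3)*(w + 2)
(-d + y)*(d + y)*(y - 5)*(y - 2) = -d^2*y^2 + 7*d^2*y - 10*d^2 + y^4 - 7*y^3 + 10*y^2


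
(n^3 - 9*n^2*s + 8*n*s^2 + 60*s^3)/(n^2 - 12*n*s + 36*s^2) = (-n^2 + 3*n*s + 10*s^2)/(-n + 6*s)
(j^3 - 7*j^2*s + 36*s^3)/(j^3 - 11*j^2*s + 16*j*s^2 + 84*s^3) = (-j + 3*s)/(-j + 7*s)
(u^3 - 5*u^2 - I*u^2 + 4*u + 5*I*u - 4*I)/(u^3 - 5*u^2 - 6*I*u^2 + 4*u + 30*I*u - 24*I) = (u - I)/(u - 6*I)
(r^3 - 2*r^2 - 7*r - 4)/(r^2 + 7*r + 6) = (r^2 - 3*r - 4)/(r + 6)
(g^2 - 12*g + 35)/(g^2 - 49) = (g - 5)/(g + 7)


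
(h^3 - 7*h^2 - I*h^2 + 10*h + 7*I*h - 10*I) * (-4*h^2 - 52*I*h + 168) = -4*h^5 + 28*h^4 - 48*I*h^4 + 76*h^3 + 336*I*h^3 - 812*h^2 - 648*I*h^2 + 1160*h + 1176*I*h - 1680*I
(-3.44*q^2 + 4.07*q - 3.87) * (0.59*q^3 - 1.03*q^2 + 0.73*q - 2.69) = -2.0296*q^5 + 5.9445*q^4 - 8.9866*q^3 + 16.2108*q^2 - 13.7734*q + 10.4103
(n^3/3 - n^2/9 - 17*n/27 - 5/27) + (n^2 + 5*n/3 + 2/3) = n^3/3 + 8*n^2/9 + 28*n/27 + 13/27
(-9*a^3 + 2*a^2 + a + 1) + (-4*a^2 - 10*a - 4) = -9*a^3 - 2*a^2 - 9*a - 3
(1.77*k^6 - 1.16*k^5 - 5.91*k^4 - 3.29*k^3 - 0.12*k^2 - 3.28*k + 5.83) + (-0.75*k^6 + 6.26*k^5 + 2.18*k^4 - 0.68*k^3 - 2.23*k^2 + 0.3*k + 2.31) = 1.02*k^6 + 5.1*k^5 - 3.73*k^4 - 3.97*k^3 - 2.35*k^2 - 2.98*k + 8.14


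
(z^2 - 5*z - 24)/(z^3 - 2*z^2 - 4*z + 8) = (z^2 - 5*z - 24)/(z^3 - 2*z^2 - 4*z + 8)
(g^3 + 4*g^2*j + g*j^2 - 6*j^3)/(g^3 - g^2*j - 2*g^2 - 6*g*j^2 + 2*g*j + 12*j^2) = (g^2 + 2*g*j - 3*j^2)/(g^2 - 3*g*j - 2*g + 6*j)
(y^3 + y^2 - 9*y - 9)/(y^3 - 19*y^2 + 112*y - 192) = (y^2 + 4*y + 3)/(y^2 - 16*y + 64)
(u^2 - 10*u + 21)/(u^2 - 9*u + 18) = (u - 7)/(u - 6)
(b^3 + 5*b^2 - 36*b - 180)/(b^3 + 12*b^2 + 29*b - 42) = (b^2 - b - 30)/(b^2 + 6*b - 7)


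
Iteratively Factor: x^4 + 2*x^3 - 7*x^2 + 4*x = (x + 4)*(x^3 - 2*x^2 + x) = (x - 1)*(x + 4)*(x^2 - x) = (x - 1)^2*(x + 4)*(x)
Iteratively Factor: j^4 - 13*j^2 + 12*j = (j + 4)*(j^3 - 4*j^2 + 3*j) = (j - 3)*(j + 4)*(j^2 - j) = (j - 3)*(j - 1)*(j + 4)*(j)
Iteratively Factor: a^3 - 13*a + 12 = (a + 4)*(a^2 - 4*a + 3) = (a - 3)*(a + 4)*(a - 1)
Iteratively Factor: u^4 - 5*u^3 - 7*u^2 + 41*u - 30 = (u - 1)*(u^3 - 4*u^2 - 11*u + 30) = (u - 5)*(u - 1)*(u^2 + u - 6) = (u - 5)*(u - 1)*(u + 3)*(u - 2)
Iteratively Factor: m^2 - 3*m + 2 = (m - 2)*(m - 1)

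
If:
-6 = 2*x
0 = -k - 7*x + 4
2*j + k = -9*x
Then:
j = 1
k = 25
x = -3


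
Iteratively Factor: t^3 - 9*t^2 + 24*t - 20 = (t - 2)*(t^2 - 7*t + 10) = (t - 2)^2*(t - 5)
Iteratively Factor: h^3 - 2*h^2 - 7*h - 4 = (h - 4)*(h^2 + 2*h + 1) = (h - 4)*(h + 1)*(h + 1)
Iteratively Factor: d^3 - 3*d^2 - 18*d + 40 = (d - 2)*(d^2 - d - 20) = (d - 5)*(d - 2)*(d + 4)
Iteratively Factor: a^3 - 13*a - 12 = (a + 1)*(a^2 - a - 12) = (a + 1)*(a + 3)*(a - 4)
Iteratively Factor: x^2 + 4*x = (x)*(x + 4)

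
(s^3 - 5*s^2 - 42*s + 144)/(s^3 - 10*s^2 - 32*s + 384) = (s - 3)/(s - 8)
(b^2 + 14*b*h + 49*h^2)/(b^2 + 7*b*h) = (b + 7*h)/b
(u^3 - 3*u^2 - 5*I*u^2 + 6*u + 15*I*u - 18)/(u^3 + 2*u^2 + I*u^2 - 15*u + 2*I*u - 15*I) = (u - 6*I)/(u + 5)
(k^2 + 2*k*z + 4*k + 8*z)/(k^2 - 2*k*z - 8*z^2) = (-k - 4)/(-k + 4*z)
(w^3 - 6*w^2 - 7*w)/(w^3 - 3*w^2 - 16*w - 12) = w*(w - 7)/(w^2 - 4*w - 12)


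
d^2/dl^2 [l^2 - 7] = 2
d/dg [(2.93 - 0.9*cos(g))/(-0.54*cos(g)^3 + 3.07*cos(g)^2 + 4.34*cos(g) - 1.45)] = (0.972*cos(g)^3 - 7.5096*cos(g)^2 + 17.9902*cos(g) + 11.4112)*sin(g)/(0.2916*cos(g)^6 - 3.3156*cos(g)^5 + 4.7377*cos(g)^4 + 28.2136*cos(g)^3 + 9.9326*cos(g)^2 - 12.586*cos(g) + 2.1025)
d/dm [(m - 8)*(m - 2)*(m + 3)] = 3*m^2 - 14*m - 14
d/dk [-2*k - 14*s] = -2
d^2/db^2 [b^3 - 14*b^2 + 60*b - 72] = 6*b - 28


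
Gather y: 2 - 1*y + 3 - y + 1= 6 - 2*y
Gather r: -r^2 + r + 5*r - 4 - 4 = -r^2 + 6*r - 8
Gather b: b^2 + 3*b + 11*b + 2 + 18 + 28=b^2 + 14*b + 48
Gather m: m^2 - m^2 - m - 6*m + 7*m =0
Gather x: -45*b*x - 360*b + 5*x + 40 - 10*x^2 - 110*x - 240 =-360*b - 10*x^2 + x*(-45*b - 105) - 200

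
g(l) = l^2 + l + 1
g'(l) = 2*l + 1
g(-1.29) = 1.37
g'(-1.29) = -1.58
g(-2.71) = 5.63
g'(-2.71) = -4.42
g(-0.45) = 0.75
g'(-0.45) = 0.10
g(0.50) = 1.75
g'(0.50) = 2.00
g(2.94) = 12.58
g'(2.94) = 6.88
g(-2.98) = 6.90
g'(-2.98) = -4.96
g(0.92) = 2.77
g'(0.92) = 2.84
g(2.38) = 9.04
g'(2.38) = 5.76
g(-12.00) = 133.00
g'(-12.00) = -23.00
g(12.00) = 157.00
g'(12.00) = 25.00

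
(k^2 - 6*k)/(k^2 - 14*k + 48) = k/(k - 8)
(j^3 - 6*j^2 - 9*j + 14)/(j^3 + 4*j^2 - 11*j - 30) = (j^2 - 8*j + 7)/(j^2 + 2*j - 15)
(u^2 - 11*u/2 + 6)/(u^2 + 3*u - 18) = (u^2 - 11*u/2 + 6)/(u^2 + 3*u - 18)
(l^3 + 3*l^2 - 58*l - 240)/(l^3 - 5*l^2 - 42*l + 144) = (l + 5)/(l - 3)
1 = 1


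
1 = 1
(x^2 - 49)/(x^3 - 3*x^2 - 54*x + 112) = (x - 7)/(x^2 - 10*x + 16)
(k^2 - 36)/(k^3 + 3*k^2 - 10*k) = (k^2 - 36)/(k*(k^2 + 3*k - 10))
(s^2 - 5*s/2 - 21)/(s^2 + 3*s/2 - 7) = (s - 6)/(s - 2)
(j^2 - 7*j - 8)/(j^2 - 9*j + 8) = (j + 1)/(j - 1)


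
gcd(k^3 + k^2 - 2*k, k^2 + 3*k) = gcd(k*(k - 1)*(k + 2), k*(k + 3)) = k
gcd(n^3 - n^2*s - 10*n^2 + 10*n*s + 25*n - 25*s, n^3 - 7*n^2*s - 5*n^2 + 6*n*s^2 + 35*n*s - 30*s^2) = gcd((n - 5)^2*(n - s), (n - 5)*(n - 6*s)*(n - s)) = -n^2 + n*s + 5*n - 5*s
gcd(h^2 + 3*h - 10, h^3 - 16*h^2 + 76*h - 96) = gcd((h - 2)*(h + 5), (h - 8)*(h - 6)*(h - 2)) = h - 2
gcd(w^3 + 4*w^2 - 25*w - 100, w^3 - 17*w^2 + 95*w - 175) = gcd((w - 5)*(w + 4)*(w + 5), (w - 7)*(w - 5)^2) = w - 5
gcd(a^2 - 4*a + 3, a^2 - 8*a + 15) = a - 3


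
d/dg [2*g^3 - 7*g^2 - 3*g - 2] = 6*g^2 - 14*g - 3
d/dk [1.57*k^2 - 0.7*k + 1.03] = 3.14*k - 0.7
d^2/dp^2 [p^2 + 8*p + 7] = 2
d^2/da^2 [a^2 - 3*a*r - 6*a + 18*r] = 2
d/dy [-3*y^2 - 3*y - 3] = -6*y - 3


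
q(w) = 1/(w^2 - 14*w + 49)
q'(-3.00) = 0.00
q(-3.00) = 0.01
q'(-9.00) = 0.00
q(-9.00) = 0.00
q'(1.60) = 0.01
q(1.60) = 0.03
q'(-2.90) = 0.00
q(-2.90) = 0.01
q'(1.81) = 0.01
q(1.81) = 0.04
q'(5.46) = 0.55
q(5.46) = 0.42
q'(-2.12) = 0.00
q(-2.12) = 0.01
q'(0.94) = 0.01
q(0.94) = 0.03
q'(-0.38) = 0.00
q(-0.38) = 0.02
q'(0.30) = 0.01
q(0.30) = 0.02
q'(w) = (14 - 2*w)/(w^2 - 14*w + 49)^2 = 2*(7 - w)/(w^2 - 14*w + 49)^2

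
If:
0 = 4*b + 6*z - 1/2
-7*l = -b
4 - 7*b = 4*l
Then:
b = 28/53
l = 4/53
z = -57/212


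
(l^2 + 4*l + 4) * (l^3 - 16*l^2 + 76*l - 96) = l^5 - 12*l^4 + 16*l^3 + 144*l^2 - 80*l - 384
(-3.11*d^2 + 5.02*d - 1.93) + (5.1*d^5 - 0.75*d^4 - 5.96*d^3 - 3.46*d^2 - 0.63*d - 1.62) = 5.1*d^5 - 0.75*d^4 - 5.96*d^3 - 6.57*d^2 + 4.39*d - 3.55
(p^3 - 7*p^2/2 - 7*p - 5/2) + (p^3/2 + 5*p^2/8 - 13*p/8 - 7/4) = 3*p^3/2 - 23*p^2/8 - 69*p/8 - 17/4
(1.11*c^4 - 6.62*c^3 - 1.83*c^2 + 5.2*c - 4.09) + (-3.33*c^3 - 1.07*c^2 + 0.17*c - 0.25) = 1.11*c^4 - 9.95*c^3 - 2.9*c^2 + 5.37*c - 4.34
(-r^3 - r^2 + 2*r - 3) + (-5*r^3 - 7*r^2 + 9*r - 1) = -6*r^3 - 8*r^2 + 11*r - 4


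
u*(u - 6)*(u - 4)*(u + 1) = u^4 - 9*u^3 + 14*u^2 + 24*u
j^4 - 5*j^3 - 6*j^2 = j^2*(j - 6)*(j + 1)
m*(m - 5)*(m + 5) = m^3 - 25*m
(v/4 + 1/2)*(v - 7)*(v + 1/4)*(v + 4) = v^4/4 - 3*v^3/16 - 137*v^2/16 - 129*v/8 - 7/2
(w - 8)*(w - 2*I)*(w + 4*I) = w^3 - 8*w^2 + 2*I*w^2 + 8*w - 16*I*w - 64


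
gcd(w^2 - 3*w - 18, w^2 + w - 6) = w + 3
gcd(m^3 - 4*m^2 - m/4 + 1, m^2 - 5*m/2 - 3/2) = m + 1/2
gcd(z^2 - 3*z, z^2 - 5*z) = z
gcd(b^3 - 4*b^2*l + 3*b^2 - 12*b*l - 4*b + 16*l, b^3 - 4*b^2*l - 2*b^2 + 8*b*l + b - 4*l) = b^2 - 4*b*l - b + 4*l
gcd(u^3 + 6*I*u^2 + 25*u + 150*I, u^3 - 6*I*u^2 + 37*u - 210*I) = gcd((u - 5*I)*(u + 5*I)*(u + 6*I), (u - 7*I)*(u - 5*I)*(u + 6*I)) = u^2 + I*u + 30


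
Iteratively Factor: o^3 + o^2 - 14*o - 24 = (o + 3)*(o^2 - 2*o - 8) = (o - 4)*(o + 3)*(o + 2)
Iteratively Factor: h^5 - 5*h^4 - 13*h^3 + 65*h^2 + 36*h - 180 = (h - 3)*(h^4 - 2*h^3 - 19*h^2 + 8*h + 60) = (h - 3)*(h - 2)*(h^3 - 19*h - 30) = (h - 3)*(h - 2)*(h + 2)*(h^2 - 2*h - 15) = (h - 5)*(h - 3)*(h - 2)*(h + 2)*(h + 3)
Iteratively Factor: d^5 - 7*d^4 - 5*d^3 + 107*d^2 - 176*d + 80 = (d + 4)*(d^4 - 11*d^3 + 39*d^2 - 49*d + 20) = (d - 4)*(d + 4)*(d^3 - 7*d^2 + 11*d - 5) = (d - 4)*(d - 1)*(d + 4)*(d^2 - 6*d + 5) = (d - 4)*(d - 1)^2*(d + 4)*(d - 5)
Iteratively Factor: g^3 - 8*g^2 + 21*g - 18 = (g - 3)*(g^2 - 5*g + 6) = (g - 3)*(g - 2)*(g - 3)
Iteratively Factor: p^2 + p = (p)*(p + 1)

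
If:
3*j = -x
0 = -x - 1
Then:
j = 1/3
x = -1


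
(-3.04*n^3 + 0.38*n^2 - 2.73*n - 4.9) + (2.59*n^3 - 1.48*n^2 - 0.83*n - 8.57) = -0.45*n^3 - 1.1*n^2 - 3.56*n - 13.47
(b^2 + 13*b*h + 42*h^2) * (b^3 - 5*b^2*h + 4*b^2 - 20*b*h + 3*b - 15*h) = b^5 + 8*b^4*h + 4*b^4 - 23*b^3*h^2 + 32*b^3*h + 3*b^3 - 210*b^2*h^3 - 92*b^2*h^2 + 24*b^2*h - 840*b*h^3 - 69*b*h^2 - 630*h^3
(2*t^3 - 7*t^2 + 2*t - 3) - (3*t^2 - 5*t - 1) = 2*t^3 - 10*t^2 + 7*t - 2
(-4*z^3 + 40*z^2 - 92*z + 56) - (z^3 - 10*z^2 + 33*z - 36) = -5*z^3 + 50*z^2 - 125*z + 92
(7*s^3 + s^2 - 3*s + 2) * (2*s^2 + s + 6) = 14*s^5 + 9*s^4 + 37*s^3 + 7*s^2 - 16*s + 12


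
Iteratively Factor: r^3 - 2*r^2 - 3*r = (r)*(r^2 - 2*r - 3) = r*(r + 1)*(r - 3)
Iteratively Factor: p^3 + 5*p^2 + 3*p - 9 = (p - 1)*(p^2 + 6*p + 9) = (p - 1)*(p + 3)*(p + 3)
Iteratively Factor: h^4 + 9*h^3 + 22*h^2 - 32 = (h + 4)*(h^3 + 5*h^2 + 2*h - 8) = (h + 4)^2*(h^2 + h - 2) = (h + 2)*(h + 4)^2*(h - 1)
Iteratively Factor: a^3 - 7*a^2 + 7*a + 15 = (a - 3)*(a^2 - 4*a - 5) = (a - 5)*(a - 3)*(a + 1)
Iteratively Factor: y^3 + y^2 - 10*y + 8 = (y - 1)*(y^2 + 2*y - 8) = (y - 2)*(y - 1)*(y + 4)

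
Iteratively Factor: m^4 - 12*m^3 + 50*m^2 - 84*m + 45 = (m - 5)*(m^3 - 7*m^2 + 15*m - 9) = (m - 5)*(m - 1)*(m^2 - 6*m + 9) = (m - 5)*(m - 3)*(m - 1)*(m - 3)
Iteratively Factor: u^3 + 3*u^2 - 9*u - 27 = (u + 3)*(u^2 - 9) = (u - 3)*(u + 3)*(u + 3)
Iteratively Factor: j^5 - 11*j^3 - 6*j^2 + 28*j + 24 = (j - 2)*(j^4 + 2*j^3 - 7*j^2 - 20*j - 12) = (j - 2)*(j + 1)*(j^3 + j^2 - 8*j - 12) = (j - 3)*(j - 2)*(j + 1)*(j^2 + 4*j + 4) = (j - 3)*(j - 2)*(j + 1)*(j + 2)*(j + 2)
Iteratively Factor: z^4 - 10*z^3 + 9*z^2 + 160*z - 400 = (z + 4)*(z^3 - 14*z^2 + 65*z - 100) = (z - 4)*(z + 4)*(z^2 - 10*z + 25) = (z - 5)*(z - 4)*(z + 4)*(z - 5)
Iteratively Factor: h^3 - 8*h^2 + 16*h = (h)*(h^2 - 8*h + 16) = h*(h - 4)*(h - 4)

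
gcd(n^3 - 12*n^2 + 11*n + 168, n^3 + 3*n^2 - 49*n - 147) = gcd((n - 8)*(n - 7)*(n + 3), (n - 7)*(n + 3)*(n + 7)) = n^2 - 4*n - 21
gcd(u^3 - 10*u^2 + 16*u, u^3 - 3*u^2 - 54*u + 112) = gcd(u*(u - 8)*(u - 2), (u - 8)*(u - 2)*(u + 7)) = u^2 - 10*u + 16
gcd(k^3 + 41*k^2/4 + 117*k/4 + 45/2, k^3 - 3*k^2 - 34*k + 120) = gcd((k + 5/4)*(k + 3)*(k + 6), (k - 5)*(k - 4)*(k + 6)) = k + 6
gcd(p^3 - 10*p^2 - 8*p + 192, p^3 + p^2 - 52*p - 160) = p^2 - 4*p - 32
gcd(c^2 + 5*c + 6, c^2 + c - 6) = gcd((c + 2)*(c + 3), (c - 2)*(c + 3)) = c + 3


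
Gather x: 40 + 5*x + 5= 5*x + 45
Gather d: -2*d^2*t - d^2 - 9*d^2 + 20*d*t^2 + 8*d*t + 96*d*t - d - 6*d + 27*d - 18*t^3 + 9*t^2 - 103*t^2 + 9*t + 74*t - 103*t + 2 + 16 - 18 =d^2*(-2*t - 10) + d*(20*t^2 + 104*t + 20) - 18*t^3 - 94*t^2 - 20*t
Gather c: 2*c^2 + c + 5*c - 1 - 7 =2*c^2 + 6*c - 8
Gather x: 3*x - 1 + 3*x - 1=6*x - 2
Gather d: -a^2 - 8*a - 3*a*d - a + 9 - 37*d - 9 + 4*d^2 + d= -a^2 - 9*a + 4*d^2 + d*(-3*a - 36)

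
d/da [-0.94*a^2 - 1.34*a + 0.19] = -1.88*a - 1.34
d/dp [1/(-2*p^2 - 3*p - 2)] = (4*p + 3)/(2*p^2 + 3*p + 2)^2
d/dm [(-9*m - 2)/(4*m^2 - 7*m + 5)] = (36*m^2 + 16*m - 59)/(16*m^4 - 56*m^3 + 89*m^2 - 70*m + 25)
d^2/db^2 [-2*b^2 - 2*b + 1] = -4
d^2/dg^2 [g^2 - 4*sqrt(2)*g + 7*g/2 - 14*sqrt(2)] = 2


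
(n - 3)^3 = n^3 - 9*n^2 + 27*n - 27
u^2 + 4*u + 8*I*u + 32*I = (u + 4)*(u + 8*I)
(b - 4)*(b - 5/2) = b^2 - 13*b/2 + 10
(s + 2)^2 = s^2 + 4*s + 4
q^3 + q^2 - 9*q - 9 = (q - 3)*(q + 1)*(q + 3)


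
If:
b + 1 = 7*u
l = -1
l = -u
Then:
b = 6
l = -1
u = 1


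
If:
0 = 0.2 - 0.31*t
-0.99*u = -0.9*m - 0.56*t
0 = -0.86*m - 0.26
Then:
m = -0.30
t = 0.65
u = 0.09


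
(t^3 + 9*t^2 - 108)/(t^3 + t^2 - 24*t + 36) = (t + 6)/(t - 2)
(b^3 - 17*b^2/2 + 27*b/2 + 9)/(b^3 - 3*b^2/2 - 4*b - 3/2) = (b - 6)/(b + 1)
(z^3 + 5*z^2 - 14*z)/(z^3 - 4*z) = (z + 7)/(z + 2)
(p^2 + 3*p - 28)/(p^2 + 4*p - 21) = (p - 4)/(p - 3)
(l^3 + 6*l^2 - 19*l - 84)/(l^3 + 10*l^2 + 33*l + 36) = (l^2 + 3*l - 28)/(l^2 + 7*l + 12)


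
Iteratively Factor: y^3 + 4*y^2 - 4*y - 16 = (y - 2)*(y^2 + 6*y + 8) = (y - 2)*(y + 4)*(y + 2)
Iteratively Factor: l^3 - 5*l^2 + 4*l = (l - 4)*(l^2 - l) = (l - 4)*(l - 1)*(l)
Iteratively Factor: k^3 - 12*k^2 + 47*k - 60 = (k - 4)*(k^2 - 8*k + 15) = (k - 4)*(k - 3)*(k - 5)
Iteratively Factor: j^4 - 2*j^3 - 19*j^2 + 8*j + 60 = (j + 3)*(j^3 - 5*j^2 - 4*j + 20) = (j - 2)*(j + 3)*(j^2 - 3*j - 10) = (j - 2)*(j + 2)*(j + 3)*(j - 5)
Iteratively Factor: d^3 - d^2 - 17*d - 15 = (d - 5)*(d^2 + 4*d + 3) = (d - 5)*(d + 1)*(d + 3)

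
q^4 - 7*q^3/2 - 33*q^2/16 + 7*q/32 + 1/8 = (q - 4)*(q - 1/4)*(q + 1/4)*(q + 1/2)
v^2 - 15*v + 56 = (v - 8)*(v - 7)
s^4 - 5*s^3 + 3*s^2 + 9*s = s*(s - 3)^2*(s + 1)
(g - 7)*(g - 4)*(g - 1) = g^3 - 12*g^2 + 39*g - 28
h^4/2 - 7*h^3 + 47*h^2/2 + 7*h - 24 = (h/2 + 1/2)*(h - 8)*(h - 6)*(h - 1)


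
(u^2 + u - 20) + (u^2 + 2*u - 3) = 2*u^2 + 3*u - 23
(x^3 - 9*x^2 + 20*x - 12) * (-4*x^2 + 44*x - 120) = -4*x^5 + 80*x^4 - 596*x^3 + 2008*x^2 - 2928*x + 1440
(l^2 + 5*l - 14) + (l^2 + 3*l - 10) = 2*l^2 + 8*l - 24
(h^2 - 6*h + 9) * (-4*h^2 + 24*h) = -4*h^4 + 48*h^3 - 180*h^2 + 216*h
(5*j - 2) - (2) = 5*j - 4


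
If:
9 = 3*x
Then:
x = 3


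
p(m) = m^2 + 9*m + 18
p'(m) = 2*m + 9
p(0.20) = 19.84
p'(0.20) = 9.40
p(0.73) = 25.10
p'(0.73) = 10.46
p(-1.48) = 6.87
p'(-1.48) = 6.04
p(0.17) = 19.56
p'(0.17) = 9.34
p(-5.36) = -1.51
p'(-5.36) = -1.72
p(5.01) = 88.19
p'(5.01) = 19.02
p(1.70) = 36.19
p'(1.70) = 12.40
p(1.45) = 33.15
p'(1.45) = 11.90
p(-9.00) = 18.00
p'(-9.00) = -9.00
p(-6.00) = 0.00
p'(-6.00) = -3.00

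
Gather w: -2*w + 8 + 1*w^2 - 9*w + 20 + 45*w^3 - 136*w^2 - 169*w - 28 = 45*w^3 - 135*w^2 - 180*w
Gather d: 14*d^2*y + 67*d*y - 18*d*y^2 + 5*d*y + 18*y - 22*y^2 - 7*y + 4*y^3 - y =14*d^2*y + d*(-18*y^2 + 72*y) + 4*y^3 - 22*y^2 + 10*y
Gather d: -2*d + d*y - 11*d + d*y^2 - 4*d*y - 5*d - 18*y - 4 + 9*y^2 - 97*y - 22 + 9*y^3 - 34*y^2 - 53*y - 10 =d*(y^2 - 3*y - 18) + 9*y^3 - 25*y^2 - 168*y - 36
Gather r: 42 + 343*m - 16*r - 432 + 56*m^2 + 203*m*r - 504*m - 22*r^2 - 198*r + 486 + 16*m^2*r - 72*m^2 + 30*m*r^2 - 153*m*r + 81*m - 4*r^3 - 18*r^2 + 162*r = -16*m^2 - 80*m - 4*r^3 + r^2*(30*m - 40) + r*(16*m^2 + 50*m - 52) + 96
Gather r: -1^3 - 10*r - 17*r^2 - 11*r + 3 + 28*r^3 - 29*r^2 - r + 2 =28*r^3 - 46*r^2 - 22*r + 4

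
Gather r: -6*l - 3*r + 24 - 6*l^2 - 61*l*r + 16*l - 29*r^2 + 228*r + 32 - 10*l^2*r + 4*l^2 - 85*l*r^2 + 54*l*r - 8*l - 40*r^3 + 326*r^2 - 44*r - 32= -2*l^2 + 2*l - 40*r^3 + r^2*(297 - 85*l) + r*(-10*l^2 - 7*l + 181) + 24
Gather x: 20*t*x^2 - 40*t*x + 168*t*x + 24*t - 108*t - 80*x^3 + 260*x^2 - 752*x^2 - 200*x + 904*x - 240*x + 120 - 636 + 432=-84*t - 80*x^3 + x^2*(20*t - 492) + x*(128*t + 464) - 84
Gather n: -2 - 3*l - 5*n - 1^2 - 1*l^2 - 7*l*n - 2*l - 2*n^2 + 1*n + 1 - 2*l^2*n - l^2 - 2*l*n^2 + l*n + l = -2*l^2 - 4*l + n^2*(-2*l - 2) + n*(-2*l^2 - 6*l - 4) - 2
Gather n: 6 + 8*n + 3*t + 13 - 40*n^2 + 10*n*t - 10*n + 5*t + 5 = -40*n^2 + n*(10*t - 2) + 8*t + 24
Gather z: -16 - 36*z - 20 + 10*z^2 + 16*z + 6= 10*z^2 - 20*z - 30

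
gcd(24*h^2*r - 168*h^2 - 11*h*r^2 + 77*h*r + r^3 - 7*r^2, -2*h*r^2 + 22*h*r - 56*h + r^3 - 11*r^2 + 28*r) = r - 7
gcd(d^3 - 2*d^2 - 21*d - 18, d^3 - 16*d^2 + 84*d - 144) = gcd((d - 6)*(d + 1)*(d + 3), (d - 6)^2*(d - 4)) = d - 6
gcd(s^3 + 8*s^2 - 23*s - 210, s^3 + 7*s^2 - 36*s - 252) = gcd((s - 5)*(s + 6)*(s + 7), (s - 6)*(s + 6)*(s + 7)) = s^2 + 13*s + 42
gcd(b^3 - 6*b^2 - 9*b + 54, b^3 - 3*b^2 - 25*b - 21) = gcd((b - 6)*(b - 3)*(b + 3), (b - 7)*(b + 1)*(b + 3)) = b + 3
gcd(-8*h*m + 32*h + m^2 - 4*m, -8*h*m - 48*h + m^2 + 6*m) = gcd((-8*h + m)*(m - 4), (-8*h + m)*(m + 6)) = 8*h - m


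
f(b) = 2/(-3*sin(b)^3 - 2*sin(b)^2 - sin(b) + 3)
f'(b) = 2*(9*sin(b)^2*cos(b) + 4*sin(b)*cos(b) + cos(b))/(-3*sin(b)^3 - 2*sin(b)^2 - sin(b) + 3)^2 = 2*(9*sin(b)^2 + 4*sin(b) + 1)*cos(b)/(3*sin(b)^3 + 2*sin(b)^2 + sin(b) - 3)^2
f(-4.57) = -0.70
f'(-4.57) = -0.48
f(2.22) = -3.44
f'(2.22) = -35.34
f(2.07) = -1.38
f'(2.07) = -5.21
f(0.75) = 4.56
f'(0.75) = 60.06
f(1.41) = -0.71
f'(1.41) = 0.55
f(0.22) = 0.75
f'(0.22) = 0.64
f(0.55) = 1.33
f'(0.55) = 4.19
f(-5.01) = -0.83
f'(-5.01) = 1.32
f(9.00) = 0.98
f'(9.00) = -1.83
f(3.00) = 0.71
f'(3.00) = -0.44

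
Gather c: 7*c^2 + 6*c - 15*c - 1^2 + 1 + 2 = 7*c^2 - 9*c + 2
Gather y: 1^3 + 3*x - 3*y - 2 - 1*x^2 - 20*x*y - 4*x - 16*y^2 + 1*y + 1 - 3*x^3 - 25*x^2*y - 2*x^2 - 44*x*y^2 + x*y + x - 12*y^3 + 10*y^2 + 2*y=-3*x^3 - 3*x^2 - 12*y^3 + y^2*(-44*x - 6) + y*(-25*x^2 - 19*x)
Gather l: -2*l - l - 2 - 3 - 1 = -3*l - 6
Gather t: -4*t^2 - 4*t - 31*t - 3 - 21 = -4*t^2 - 35*t - 24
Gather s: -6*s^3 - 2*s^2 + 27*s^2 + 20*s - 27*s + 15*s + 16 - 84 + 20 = -6*s^3 + 25*s^2 + 8*s - 48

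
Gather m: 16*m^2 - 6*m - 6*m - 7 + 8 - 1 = 16*m^2 - 12*m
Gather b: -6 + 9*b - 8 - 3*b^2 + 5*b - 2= -3*b^2 + 14*b - 16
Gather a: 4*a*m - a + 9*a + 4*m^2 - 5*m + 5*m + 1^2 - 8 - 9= a*(4*m + 8) + 4*m^2 - 16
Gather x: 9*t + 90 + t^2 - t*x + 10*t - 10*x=t^2 + 19*t + x*(-t - 10) + 90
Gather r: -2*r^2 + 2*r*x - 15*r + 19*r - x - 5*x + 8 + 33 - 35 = -2*r^2 + r*(2*x + 4) - 6*x + 6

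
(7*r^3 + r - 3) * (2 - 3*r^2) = -21*r^5 + 11*r^3 + 9*r^2 + 2*r - 6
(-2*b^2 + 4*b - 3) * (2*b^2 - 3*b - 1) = -4*b^4 + 14*b^3 - 16*b^2 + 5*b + 3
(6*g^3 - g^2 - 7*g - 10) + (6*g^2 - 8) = 6*g^3 + 5*g^2 - 7*g - 18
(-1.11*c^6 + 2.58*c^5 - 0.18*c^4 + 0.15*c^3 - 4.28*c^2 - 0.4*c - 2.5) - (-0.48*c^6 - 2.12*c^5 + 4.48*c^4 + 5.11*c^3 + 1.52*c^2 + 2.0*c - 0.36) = -0.63*c^6 + 4.7*c^5 - 4.66*c^4 - 4.96*c^3 - 5.8*c^2 - 2.4*c - 2.14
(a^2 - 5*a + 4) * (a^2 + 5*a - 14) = a^4 - 35*a^2 + 90*a - 56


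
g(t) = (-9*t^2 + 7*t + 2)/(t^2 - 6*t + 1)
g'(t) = (6 - 2*t)*(-9*t^2 + 7*t + 2)/(t^2 - 6*t + 1)^2 + (7 - 18*t)/(t^2 - 6*t + 1)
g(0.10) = 6.37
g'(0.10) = 102.74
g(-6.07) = -5.01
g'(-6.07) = 0.34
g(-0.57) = -1.04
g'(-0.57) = 2.08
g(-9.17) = -5.85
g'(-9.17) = 0.21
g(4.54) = 26.96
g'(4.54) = 28.03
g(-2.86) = -3.48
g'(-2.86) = 0.67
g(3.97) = 15.87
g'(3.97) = 13.49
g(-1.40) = -2.24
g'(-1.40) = 1.10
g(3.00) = 7.25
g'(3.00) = 5.88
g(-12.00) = -6.35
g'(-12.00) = 0.15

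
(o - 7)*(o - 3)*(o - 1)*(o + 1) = o^4 - 10*o^3 + 20*o^2 + 10*o - 21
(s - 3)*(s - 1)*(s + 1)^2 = s^4 - 2*s^3 - 4*s^2 + 2*s + 3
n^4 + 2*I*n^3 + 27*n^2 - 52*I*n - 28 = (n - 2*I)^2*(n - I)*(n + 7*I)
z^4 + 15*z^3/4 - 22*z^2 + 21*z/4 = z*(z - 3)*(z - 1/4)*(z + 7)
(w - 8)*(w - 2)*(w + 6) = w^3 - 4*w^2 - 44*w + 96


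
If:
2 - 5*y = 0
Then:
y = 2/5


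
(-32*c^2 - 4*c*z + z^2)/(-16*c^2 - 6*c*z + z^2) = (4*c + z)/(2*c + z)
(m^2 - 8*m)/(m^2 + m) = (m - 8)/(m + 1)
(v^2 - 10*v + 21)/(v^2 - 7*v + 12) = (v - 7)/(v - 4)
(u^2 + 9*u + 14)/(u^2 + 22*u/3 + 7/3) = 3*(u + 2)/(3*u + 1)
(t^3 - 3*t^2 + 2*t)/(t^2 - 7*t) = (t^2 - 3*t + 2)/(t - 7)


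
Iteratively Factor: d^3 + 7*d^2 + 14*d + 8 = (d + 4)*(d^2 + 3*d + 2) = (d + 1)*(d + 4)*(d + 2)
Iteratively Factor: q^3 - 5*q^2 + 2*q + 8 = (q - 2)*(q^2 - 3*q - 4) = (q - 4)*(q - 2)*(q + 1)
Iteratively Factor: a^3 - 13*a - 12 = (a + 3)*(a^2 - 3*a - 4) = (a + 1)*(a + 3)*(a - 4)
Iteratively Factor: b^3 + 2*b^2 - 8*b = (b + 4)*(b^2 - 2*b) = b*(b + 4)*(b - 2)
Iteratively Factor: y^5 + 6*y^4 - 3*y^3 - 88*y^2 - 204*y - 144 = (y + 2)*(y^4 + 4*y^3 - 11*y^2 - 66*y - 72) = (y + 2)*(y + 3)*(y^3 + y^2 - 14*y - 24) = (y - 4)*(y + 2)*(y + 3)*(y^2 + 5*y + 6) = (y - 4)*(y + 2)^2*(y + 3)*(y + 3)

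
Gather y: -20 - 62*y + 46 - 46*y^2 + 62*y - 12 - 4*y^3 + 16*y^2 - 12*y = -4*y^3 - 30*y^2 - 12*y + 14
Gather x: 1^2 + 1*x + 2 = x + 3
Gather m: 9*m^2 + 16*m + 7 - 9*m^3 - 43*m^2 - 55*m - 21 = -9*m^3 - 34*m^2 - 39*m - 14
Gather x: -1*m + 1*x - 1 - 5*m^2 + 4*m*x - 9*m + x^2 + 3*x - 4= -5*m^2 - 10*m + x^2 + x*(4*m + 4) - 5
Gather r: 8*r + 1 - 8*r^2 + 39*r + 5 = -8*r^2 + 47*r + 6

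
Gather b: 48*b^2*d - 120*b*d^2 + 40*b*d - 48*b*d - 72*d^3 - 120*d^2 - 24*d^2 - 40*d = 48*b^2*d + b*(-120*d^2 - 8*d) - 72*d^3 - 144*d^2 - 40*d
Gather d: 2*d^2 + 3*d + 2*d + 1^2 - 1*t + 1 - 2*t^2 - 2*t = 2*d^2 + 5*d - 2*t^2 - 3*t + 2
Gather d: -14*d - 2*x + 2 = -14*d - 2*x + 2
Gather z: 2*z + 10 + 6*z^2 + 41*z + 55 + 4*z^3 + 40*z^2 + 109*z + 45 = 4*z^3 + 46*z^2 + 152*z + 110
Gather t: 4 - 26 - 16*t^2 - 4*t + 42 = -16*t^2 - 4*t + 20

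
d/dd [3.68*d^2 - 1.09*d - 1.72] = 7.36*d - 1.09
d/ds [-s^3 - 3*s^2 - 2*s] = -3*s^2 - 6*s - 2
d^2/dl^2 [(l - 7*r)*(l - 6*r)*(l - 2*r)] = 6*l - 30*r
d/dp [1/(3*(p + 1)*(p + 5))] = 2*(-p - 3)/(3*(p^4 + 12*p^3 + 46*p^2 + 60*p + 25))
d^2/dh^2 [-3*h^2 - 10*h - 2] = -6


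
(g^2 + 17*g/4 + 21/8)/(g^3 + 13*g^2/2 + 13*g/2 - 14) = (g + 3/4)/(g^2 + 3*g - 4)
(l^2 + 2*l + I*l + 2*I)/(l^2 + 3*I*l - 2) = (l + 2)/(l + 2*I)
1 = 1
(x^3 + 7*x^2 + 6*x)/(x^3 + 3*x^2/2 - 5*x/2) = 2*(x^2 + 7*x + 6)/(2*x^2 + 3*x - 5)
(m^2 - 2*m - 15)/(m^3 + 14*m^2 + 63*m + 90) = (m - 5)/(m^2 + 11*m + 30)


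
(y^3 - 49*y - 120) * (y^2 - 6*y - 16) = y^5 - 6*y^4 - 65*y^3 + 174*y^2 + 1504*y + 1920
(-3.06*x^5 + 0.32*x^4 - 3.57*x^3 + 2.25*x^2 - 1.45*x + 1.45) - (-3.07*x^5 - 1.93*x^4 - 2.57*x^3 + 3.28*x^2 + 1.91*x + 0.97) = 0.00999999999999979*x^5 + 2.25*x^4 - 1.0*x^3 - 1.03*x^2 - 3.36*x + 0.48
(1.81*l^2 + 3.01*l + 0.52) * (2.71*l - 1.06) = 4.9051*l^3 + 6.2385*l^2 - 1.7814*l - 0.5512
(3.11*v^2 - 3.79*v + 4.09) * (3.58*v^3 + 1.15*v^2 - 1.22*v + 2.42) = 11.1338*v^5 - 9.9917*v^4 + 6.4895*v^3 + 16.8535*v^2 - 14.1616*v + 9.8978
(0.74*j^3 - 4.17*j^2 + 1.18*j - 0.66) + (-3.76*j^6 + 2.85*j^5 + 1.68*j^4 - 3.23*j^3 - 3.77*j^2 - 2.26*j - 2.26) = -3.76*j^6 + 2.85*j^5 + 1.68*j^4 - 2.49*j^3 - 7.94*j^2 - 1.08*j - 2.92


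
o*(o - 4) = o^2 - 4*o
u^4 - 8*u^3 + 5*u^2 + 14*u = u*(u - 7)*(u - 2)*(u + 1)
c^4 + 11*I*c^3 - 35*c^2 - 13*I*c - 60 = (c - I)*(c + 3*I)*(c + 4*I)*(c + 5*I)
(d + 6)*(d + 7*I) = d^2 + 6*d + 7*I*d + 42*I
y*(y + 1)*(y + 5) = y^3 + 6*y^2 + 5*y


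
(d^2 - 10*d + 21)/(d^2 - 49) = (d - 3)/(d + 7)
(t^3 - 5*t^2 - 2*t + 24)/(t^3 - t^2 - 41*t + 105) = (t^2 - 2*t - 8)/(t^2 + 2*t - 35)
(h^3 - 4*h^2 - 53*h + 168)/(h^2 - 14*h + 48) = (h^2 + 4*h - 21)/(h - 6)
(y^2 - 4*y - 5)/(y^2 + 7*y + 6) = (y - 5)/(y + 6)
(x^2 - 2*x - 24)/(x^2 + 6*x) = (x^2 - 2*x - 24)/(x*(x + 6))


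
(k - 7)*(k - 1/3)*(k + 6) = k^3 - 4*k^2/3 - 125*k/3 + 14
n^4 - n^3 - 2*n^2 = n^2*(n - 2)*(n + 1)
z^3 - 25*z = z*(z - 5)*(z + 5)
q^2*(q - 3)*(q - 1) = q^4 - 4*q^3 + 3*q^2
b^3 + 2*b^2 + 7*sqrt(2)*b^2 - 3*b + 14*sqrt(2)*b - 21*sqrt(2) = (b - 1)*(b + 3)*(b + 7*sqrt(2))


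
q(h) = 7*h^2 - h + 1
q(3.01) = 61.41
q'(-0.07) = -1.98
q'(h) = 14*h - 1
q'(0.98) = 12.72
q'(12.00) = 167.00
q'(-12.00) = -169.00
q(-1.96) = 29.85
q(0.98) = 6.74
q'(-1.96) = -28.44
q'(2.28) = 30.92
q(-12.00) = 1021.00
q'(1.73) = 23.22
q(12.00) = 997.00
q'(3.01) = 41.14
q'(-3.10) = -44.40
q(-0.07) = 1.10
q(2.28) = 35.11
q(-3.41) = 85.81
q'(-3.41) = -48.74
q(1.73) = 20.22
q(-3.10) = 71.37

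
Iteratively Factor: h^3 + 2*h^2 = (h)*(h^2 + 2*h) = h^2*(h + 2)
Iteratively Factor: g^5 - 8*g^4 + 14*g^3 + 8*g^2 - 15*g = (g - 5)*(g^4 - 3*g^3 - g^2 + 3*g) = (g - 5)*(g - 3)*(g^3 - g) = (g - 5)*(g - 3)*(g + 1)*(g^2 - g) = g*(g - 5)*(g - 3)*(g + 1)*(g - 1)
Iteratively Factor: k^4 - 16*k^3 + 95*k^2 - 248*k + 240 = (k - 5)*(k^3 - 11*k^2 + 40*k - 48) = (k - 5)*(k - 4)*(k^2 - 7*k + 12) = (k - 5)*(k - 4)^2*(k - 3)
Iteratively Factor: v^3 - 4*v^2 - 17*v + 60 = (v - 5)*(v^2 + v - 12) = (v - 5)*(v + 4)*(v - 3)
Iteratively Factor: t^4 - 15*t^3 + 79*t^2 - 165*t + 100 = (t - 5)*(t^3 - 10*t^2 + 29*t - 20) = (t - 5)^2*(t^2 - 5*t + 4) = (t - 5)^2*(t - 1)*(t - 4)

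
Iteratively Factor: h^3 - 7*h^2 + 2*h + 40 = (h - 5)*(h^2 - 2*h - 8) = (h - 5)*(h - 4)*(h + 2)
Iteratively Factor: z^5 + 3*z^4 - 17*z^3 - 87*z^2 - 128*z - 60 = (z - 5)*(z^4 + 8*z^3 + 23*z^2 + 28*z + 12) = (z - 5)*(z + 2)*(z^3 + 6*z^2 + 11*z + 6) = (z - 5)*(z + 2)^2*(z^2 + 4*z + 3) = (z - 5)*(z + 2)^2*(z + 3)*(z + 1)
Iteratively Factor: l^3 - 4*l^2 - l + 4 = (l - 1)*(l^2 - 3*l - 4) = (l - 1)*(l + 1)*(l - 4)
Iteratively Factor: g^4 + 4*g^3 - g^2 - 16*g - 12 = (g + 2)*(g^3 + 2*g^2 - 5*g - 6) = (g + 1)*(g + 2)*(g^2 + g - 6) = (g + 1)*(g + 2)*(g + 3)*(g - 2)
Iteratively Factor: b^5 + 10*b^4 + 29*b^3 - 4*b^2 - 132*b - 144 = (b + 3)*(b^4 + 7*b^3 + 8*b^2 - 28*b - 48) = (b + 2)*(b + 3)*(b^3 + 5*b^2 - 2*b - 24) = (b + 2)*(b + 3)^2*(b^2 + 2*b - 8) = (b + 2)*(b + 3)^2*(b + 4)*(b - 2)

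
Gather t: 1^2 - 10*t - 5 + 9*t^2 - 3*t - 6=9*t^2 - 13*t - 10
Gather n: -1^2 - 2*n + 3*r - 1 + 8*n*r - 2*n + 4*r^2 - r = n*(8*r - 4) + 4*r^2 + 2*r - 2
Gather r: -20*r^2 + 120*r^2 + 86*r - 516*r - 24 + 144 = 100*r^2 - 430*r + 120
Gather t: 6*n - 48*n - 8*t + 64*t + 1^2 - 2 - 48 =-42*n + 56*t - 49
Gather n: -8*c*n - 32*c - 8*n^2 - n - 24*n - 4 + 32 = -32*c - 8*n^2 + n*(-8*c - 25) + 28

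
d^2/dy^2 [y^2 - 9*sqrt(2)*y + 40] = 2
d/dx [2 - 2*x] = -2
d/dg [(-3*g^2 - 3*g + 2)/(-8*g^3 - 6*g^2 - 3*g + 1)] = 3*(-8*g^4 - 16*g^3 + 13*g^2 + 6*g + 1)/(64*g^6 + 96*g^5 + 84*g^4 + 20*g^3 - 3*g^2 - 6*g + 1)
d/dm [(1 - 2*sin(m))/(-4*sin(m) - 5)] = 14*cos(m)/(4*sin(m) + 5)^2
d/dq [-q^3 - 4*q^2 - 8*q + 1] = -3*q^2 - 8*q - 8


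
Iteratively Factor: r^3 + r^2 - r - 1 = (r + 1)*(r^2 - 1) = (r - 1)*(r + 1)*(r + 1)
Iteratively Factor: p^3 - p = (p)*(p^2 - 1) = p*(p - 1)*(p + 1)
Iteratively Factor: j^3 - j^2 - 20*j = (j + 4)*(j^2 - 5*j) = j*(j + 4)*(j - 5)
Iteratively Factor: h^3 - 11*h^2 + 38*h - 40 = (h - 2)*(h^2 - 9*h + 20) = (h - 5)*(h - 2)*(h - 4)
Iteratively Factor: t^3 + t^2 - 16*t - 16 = (t + 1)*(t^2 - 16) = (t - 4)*(t + 1)*(t + 4)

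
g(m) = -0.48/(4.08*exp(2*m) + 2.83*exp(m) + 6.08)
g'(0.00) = 0.03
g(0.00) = -0.04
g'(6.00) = 0.00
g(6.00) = 0.00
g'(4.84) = 0.00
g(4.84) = -0.00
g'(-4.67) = 0.00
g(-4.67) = -0.08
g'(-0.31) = 0.03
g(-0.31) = -0.05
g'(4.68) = 0.00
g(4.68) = -0.00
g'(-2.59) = 0.00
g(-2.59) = -0.08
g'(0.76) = 0.02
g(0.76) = -0.02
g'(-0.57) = 0.03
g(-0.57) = -0.05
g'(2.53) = 0.00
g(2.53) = -0.00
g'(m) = -0.48*(-8.16*exp(2*m) - 2.83*exp(m))/(4.08*exp(2*m) + 2.83*exp(m) + 6.08)^2 = (3.9168*exp(m) + 1.3584)*exp(m)/(4.08*exp(2*m) + 2.83*exp(m) + 6.08)^2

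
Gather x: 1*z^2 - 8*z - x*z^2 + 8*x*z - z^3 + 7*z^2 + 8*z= x*(-z^2 + 8*z) - z^3 + 8*z^2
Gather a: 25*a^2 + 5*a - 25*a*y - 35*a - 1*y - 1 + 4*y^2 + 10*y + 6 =25*a^2 + a*(-25*y - 30) + 4*y^2 + 9*y + 5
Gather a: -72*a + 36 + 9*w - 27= -72*a + 9*w + 9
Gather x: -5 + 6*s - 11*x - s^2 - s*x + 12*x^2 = -s^2 + 6*s + 12*x^2 + x*(-s - 11) - 5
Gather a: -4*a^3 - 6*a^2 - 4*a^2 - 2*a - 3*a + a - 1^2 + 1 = -4*a^3 - 10*a^2 - 4*a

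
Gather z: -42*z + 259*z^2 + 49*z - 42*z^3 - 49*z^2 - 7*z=-42*z^3 + 210*z^2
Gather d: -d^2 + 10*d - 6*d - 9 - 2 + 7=-d^2 + 4*d - 4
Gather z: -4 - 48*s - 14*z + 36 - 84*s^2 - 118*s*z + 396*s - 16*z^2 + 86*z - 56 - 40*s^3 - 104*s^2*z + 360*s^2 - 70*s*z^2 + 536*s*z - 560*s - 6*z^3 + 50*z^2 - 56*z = -40*s^3 + 276*s^2 - 212*s - 6*z^3 + z^2*(34 - 70*s) + z*(-104*s^2 + 418*s + 16) - 24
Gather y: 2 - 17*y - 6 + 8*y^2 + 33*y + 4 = 8*y^2 + 16*y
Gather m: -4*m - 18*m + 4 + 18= 22 - 22*m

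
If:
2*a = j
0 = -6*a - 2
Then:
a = -1/3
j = -2/3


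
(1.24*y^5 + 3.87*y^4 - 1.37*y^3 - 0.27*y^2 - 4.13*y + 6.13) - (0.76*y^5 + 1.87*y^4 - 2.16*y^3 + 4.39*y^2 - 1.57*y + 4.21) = 0.48*y^5 + 2.0*y^4 + 0.79*y^3 - 4.66*y^2 - 2.56*y + 1.92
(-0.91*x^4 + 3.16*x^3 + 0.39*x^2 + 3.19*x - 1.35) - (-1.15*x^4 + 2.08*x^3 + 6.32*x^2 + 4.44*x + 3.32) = 0.24*x^4 + 1.08*x^3 - 5.93*x^2 - 1.25*x - 4.67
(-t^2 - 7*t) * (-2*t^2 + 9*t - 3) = 2*t^4 + 5*t^3 - 60*t^2 + 21*t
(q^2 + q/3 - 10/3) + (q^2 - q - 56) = 2*q^2 - 2*q/3 - 178/3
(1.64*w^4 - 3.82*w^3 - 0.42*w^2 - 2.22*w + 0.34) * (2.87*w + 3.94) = 4.7068*w^5 - 4.5018*w^4 - 16.2562*w^3 - 8.0262*w^2 - 7.771*w + 1.3396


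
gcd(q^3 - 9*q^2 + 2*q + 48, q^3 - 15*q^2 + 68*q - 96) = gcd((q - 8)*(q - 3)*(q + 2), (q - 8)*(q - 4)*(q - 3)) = q^2 - 11*q + 24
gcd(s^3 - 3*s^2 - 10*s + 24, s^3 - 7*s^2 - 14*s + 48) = s^2 + s - 6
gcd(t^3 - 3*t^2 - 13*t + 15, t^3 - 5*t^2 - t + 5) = t^2 - 6*t + 5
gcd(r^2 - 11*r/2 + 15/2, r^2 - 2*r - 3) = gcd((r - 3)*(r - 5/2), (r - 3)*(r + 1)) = r - 3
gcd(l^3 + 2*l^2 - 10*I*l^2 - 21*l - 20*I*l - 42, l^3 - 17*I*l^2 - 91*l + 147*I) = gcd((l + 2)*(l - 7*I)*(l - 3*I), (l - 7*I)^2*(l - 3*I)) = l^2 - 10*I*l - 21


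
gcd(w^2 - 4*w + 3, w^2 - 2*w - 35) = 1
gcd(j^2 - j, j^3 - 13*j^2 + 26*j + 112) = 1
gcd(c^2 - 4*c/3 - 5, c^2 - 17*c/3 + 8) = c - 3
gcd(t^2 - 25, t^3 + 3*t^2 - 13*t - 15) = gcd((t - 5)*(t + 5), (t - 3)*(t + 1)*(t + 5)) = t + 5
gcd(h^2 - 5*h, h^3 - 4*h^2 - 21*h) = h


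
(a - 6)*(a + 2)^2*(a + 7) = a^4 + 5*a^3 - 34*a^2 - 164*a - 168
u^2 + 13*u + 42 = (u + 6)*(u + 7)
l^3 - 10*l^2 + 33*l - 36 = (l - 4)*(l - 3)^2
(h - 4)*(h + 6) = h^2 + 2*h - 24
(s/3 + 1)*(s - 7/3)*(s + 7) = s^3/3 + 23*s^2/9 - 7*s/9 - 49/3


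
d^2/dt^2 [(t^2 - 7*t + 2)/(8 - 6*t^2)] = (63*t^3 - 90*t^2 + 252*t - 40)/(27*t^6 - 108*t^4 + 144*t^2 - 64)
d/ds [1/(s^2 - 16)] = -2*s/(s^2 - 16)^2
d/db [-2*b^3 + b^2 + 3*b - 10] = -6*b^2 + 2*b + 3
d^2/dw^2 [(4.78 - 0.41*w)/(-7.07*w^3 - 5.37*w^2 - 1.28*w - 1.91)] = (122.962854*w^5 - 2773.73775*w^4 - 2887.406446*w^3 - 1153.023024*w^2 + 164.919786*w + 80.386212)/(353.393243*w^9 + 805.256739*w^8 + 803.572665*w^7 + 732.845742*w^6 + 580.573374*w^5 + 295.338477*w^4 + 158.244809*w^3 + 68.158923*w^2 + 14.008704*w + 6.967871)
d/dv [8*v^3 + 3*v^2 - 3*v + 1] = 24*v^2 + 6*v - 3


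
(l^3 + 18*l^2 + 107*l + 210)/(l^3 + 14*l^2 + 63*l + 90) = (l + 7)/(l + 3)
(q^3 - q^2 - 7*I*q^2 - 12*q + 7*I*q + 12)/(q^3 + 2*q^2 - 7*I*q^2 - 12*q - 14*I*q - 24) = (q - 1)/(q + 2)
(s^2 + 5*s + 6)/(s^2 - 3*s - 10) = (s + 3)/(s - 5)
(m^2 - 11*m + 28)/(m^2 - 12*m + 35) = (m - 4)/(m - 5)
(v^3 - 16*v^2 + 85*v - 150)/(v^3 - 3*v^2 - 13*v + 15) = (v^2 - 11*v + 30)/(v^2 + 2*v - 3)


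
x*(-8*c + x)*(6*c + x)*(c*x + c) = -48*c^3*x^2 - 48*c^3*x - 2*c^2*x^3 - 2*c^2*x^2 + c*x^4 + c*x^3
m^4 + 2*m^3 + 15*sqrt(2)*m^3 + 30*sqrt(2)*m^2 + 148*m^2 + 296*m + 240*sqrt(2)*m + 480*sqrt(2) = (m + 2)*(m + 4*sqrt(2))*(m + 5*sqrt(2))*(m + 6*sqrt(2))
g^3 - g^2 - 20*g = g*(g - 5)*(g + 4)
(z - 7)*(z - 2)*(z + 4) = z^3 - 5*z^2 - 22*z + 56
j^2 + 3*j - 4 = (j - 1)*(j + 4)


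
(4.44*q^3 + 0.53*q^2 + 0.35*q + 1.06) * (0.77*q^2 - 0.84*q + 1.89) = 3.4188*q^5 - 3.3215*q^4 + 8.2159*q^3 + 1.5239*q^2 - 0.2289*q + 2.0034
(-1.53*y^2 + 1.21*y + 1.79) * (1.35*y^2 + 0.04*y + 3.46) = -2.0655*y^4 + 1.5723*y^3 - 2.8289*y^2 + 4.2582*y + 6.1934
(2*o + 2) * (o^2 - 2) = 2*o^3 + 2*o^2 - 4*o - 4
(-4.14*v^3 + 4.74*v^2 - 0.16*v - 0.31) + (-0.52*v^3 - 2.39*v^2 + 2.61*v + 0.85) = -4.66*v^3 + 2.35*v^2 + 2.45*v + 0.54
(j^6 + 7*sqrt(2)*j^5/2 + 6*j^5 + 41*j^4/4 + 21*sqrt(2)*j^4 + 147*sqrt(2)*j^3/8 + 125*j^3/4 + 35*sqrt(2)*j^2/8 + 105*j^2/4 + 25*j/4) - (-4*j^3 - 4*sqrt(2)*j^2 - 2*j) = j^6 + 7*sqrt(2)*j^5/2 + 6*j^5 + 41*j^4/4 + 21*sqrt(2)*j^4 + 147*sqrt(2)*j^3/8 + 141*j^3/4 + 67*sqrt(2)*j^2/8 + 105*j^2/4 + 33*j/4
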